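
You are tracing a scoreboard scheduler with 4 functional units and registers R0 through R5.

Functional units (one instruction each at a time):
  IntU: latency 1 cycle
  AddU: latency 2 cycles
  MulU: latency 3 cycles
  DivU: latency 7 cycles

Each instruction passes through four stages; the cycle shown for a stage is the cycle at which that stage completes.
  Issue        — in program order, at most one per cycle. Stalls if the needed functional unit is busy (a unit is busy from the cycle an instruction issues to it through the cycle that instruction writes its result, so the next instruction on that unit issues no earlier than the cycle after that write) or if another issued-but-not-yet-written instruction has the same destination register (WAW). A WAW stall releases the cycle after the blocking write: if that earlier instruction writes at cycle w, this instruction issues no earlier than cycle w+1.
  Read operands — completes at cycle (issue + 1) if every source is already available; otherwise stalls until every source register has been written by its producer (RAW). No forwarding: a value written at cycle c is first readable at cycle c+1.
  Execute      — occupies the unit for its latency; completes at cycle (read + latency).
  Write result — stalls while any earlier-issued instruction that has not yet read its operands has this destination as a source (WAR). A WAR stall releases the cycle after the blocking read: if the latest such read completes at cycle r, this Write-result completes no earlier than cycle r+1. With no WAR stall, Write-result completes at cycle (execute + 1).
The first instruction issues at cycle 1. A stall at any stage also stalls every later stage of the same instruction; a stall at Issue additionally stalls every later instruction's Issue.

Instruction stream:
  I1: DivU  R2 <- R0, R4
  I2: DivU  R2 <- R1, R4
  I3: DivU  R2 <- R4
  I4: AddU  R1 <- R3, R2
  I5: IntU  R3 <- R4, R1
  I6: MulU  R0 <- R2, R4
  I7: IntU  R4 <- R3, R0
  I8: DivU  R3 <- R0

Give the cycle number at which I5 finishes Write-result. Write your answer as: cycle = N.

c1: issue I1 (DivU)
c2: I1 read-ops
c9: I1 finished on DivU
c10: I1→R2
c11: issue I2 (DivU)
c12: I2 read-ops
c19: I2 finished on DivU
c20: I2→R2
c21: issue I3 (DivU)
c22: I3 read-ops, issue I4 (AddU)
c23: issue I5 (IntU)
c24: issue I6 (MulU)
c29: I3 finished on DivU
c30: I3→R2
c31: I4 read-ops, I6 read-ops
c33: I4 finished on AddU
c34: I4→R1, I6 finished on MulU
c35: I5 read-ops, I6→R0
c36: I5 finished on IntU
c37: I5→R3
c38: issue I7 (IntU)
c39: I7 read-ops, issue I8 (DivU)
c40: I7 finished on IntU, I8 read-ops
c41: I7→R4
c47: I8 finished on DivU
c48: I8→R3

cycle = 37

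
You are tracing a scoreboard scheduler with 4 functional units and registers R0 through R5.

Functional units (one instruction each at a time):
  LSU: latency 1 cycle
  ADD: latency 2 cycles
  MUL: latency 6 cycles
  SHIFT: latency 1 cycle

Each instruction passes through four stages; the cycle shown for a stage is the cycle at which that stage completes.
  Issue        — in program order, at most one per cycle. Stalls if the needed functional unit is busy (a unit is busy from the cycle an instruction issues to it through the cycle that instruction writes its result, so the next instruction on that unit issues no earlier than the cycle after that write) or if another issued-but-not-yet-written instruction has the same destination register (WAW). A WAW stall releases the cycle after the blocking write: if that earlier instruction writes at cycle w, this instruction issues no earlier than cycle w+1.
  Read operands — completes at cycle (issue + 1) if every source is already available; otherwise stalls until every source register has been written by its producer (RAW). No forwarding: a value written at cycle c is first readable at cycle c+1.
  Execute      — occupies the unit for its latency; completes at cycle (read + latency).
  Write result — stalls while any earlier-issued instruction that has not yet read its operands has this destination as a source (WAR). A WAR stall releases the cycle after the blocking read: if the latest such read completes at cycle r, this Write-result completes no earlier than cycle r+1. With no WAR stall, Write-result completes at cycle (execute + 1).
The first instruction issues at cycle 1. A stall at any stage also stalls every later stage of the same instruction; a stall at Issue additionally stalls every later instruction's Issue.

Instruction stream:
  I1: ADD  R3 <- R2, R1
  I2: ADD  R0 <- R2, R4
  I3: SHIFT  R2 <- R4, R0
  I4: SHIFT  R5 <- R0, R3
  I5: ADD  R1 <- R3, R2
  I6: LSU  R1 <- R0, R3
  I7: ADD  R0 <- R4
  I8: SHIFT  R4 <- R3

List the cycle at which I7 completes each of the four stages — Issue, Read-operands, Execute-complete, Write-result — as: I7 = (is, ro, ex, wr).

I7 = (21, 22, 24, 25)

I1  is:1  ro:2  ex:4  wr:5
I2  is:6  ro:7  ex:9  wr:10  — struct: ADD busy until I1 writes@5
I3  is:7  ro:11  ex:12  wr:13  — RAW R0: wait I2 write@10
I4  is:14  ro:15  ex:16  wr:17  — struct: SHIFT busy until I3 writes@13
I5  is:15  ro:16  ex:18  wr:19
I6  is:20  ro:21  ex:22  wr:23  — WAW R1: wait I5 write@19
I7  is:21  ro:22  ex:24  wr:25
I8  is:22  ro:23  ex:24  wr:25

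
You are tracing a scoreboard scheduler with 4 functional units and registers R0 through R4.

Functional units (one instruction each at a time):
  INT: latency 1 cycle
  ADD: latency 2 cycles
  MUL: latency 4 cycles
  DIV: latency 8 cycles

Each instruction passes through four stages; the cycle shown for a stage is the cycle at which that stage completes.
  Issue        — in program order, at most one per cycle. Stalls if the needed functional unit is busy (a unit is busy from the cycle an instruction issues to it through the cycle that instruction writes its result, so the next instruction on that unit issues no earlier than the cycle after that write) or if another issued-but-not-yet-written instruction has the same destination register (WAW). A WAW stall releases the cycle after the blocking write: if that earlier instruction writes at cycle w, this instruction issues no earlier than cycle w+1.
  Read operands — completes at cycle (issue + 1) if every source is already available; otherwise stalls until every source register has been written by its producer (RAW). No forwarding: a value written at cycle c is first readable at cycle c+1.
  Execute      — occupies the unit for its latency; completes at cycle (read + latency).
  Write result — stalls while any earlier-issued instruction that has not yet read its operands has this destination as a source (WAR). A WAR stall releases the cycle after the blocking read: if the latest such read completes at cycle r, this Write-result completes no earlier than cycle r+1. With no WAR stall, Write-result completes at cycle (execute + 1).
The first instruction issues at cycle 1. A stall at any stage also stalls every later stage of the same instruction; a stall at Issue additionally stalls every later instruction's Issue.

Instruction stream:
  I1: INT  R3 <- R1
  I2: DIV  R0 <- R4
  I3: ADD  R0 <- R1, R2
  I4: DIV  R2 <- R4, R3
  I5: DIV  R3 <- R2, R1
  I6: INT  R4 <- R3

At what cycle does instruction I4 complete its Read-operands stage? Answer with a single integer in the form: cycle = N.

t=1  I1 issues→INT
t=2  I1 reads · I2 issues→DIV
t=3  I1 exec-done · I2 reads
t=4  I1 writes R3
t=11  I2 exec-done
t=12  I2 writes R0
t=13  I3 issues→ADD
t=14  I3 reads · I4 issues→DIV
t=15  I4 reads
t=16  I3 exec-done
t=17  I3 writes R0
t=23  I4 exec-done
t=24  I4 writes R2
t=25  I5 issues→DIV
t=26  I5 reads · I6 issues→INT
t=34  I5 exec-done
t=35  I5 writes R3
t=36  I6 reads
t=37  I6 exec-done
t=38  I6 writes R4

cycle = 15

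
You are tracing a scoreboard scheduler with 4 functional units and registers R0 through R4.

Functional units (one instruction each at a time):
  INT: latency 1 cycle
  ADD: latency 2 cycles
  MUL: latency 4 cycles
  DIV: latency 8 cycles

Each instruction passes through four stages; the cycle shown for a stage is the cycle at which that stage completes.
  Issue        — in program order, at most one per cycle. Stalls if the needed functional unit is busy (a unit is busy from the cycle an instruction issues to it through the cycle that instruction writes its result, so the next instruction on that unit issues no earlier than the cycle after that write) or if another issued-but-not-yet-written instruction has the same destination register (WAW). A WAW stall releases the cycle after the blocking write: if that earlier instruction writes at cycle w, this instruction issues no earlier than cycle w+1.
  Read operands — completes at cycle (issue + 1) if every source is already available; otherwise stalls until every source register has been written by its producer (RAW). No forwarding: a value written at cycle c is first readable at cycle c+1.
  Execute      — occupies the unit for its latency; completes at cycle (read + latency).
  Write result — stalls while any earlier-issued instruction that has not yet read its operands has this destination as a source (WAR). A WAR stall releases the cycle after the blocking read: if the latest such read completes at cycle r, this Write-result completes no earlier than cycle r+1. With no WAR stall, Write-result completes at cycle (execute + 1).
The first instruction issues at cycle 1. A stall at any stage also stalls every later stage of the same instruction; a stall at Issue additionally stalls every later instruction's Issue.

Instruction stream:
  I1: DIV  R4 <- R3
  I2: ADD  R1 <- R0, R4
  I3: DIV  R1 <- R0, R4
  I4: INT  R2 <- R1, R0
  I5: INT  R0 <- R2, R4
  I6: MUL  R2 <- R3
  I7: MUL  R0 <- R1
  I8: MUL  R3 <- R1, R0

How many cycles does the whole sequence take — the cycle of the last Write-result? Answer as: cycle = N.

  I1 | 1 | 2 | 10 | 11
  I2 | 2 | 12 | 14 | 15   RAW R4: wait I1 write@11
  I3 | 16 | 17 | 25 | 26   WAW R1: wait I2 write@15
  I4 | 17 | 27 | 28 | 29   RAW R1: wait I3 write@26
  I5 | 30 | 31 | 32 | 33   struct: INT busy until I4 writes@29
  I6 | 31 | 32 | 36 | 37
  I7 | 38 | 39 | 43 | 44   struct: MUL busy until I6 writes@37
  I8 | 45 | 46 | 50 | 51   struct: MUL busy until I7 writes@44

cycle = 51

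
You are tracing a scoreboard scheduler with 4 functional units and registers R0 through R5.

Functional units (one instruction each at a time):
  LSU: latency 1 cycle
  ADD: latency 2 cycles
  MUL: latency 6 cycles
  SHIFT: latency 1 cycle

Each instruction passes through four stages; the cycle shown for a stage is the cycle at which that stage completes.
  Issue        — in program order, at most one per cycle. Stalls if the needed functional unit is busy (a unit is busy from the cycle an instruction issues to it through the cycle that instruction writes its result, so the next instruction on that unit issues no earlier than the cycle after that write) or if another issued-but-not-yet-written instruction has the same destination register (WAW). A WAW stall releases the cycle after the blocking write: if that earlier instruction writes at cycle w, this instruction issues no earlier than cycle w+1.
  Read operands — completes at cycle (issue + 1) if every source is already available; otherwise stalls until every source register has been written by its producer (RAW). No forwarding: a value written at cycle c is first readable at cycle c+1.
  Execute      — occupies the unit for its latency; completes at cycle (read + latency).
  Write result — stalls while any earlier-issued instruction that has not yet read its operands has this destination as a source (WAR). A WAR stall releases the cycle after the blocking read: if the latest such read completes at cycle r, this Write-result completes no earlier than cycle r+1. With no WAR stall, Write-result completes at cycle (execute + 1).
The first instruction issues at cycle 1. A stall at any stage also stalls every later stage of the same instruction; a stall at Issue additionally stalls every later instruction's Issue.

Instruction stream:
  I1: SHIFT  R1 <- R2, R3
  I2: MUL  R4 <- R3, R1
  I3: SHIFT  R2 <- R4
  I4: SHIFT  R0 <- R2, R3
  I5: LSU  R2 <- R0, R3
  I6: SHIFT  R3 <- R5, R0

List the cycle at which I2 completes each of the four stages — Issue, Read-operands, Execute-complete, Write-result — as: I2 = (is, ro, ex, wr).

I1: IS=1 RO=2 EX=3 WR=4
I2: IS=2 RO=5 EX=11 WR=12  [RAW R1: wait I1 write@4]
I3: IS=5 RO=13 EX=14 WR=15  [struct: SHIFT busy until I1 writes@4; RAW R4: wait I2 write@12]
I4: IS=16 RO=17 EX=18 WR=19  [struct: SHIFT busy until I3 writes@15]
I5: IS=17 RO=20 EX=21 WR=22  [RAW R0: wait I4 write@19]
I6: IS=20 RO=21 EX=22 WR=23  [struct: SHIFT busy until I4 writes@19]

I2 = (2, 5, 11, 12)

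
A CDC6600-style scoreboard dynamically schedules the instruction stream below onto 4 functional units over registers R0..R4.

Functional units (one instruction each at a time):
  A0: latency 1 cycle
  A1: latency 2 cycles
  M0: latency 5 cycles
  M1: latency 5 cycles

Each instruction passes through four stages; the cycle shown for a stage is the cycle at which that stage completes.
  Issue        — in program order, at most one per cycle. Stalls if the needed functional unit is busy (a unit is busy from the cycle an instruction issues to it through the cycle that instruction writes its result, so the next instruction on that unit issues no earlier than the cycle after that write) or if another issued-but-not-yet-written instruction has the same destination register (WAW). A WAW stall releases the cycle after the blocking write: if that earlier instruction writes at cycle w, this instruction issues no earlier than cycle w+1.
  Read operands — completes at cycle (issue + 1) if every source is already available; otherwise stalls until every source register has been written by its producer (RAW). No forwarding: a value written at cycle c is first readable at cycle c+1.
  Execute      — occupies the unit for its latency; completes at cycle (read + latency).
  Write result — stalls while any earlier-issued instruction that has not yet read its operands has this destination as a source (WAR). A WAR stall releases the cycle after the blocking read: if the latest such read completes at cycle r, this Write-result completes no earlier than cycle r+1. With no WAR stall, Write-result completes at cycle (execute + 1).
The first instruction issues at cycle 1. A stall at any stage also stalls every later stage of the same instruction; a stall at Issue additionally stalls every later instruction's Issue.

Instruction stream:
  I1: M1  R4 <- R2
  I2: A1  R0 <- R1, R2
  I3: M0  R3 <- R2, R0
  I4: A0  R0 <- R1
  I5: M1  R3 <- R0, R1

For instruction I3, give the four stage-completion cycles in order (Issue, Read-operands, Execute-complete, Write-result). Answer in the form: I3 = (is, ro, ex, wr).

t=1  I1 dispatched to M1
t=2  I1 operands ready | I2 dispatched to A1
t=3  I2 operands ready | I3 dispatched to M0
t=5  I2 complete
t=6  R0←I2
t=7  I1 complete | I3 operands ready | I4 dispatched to A0
t=8  R4←I1 | I4 operands ready
t=9  I4 complete
t=10  R0←I4
t=12  I3 complete
t=13  R3←I3
t=14  I5 dispatched to M1
t=15  I5 operands ready
t=20  I5 complete
t=21  R3←I5

I3 = (3, 7, 12, 13)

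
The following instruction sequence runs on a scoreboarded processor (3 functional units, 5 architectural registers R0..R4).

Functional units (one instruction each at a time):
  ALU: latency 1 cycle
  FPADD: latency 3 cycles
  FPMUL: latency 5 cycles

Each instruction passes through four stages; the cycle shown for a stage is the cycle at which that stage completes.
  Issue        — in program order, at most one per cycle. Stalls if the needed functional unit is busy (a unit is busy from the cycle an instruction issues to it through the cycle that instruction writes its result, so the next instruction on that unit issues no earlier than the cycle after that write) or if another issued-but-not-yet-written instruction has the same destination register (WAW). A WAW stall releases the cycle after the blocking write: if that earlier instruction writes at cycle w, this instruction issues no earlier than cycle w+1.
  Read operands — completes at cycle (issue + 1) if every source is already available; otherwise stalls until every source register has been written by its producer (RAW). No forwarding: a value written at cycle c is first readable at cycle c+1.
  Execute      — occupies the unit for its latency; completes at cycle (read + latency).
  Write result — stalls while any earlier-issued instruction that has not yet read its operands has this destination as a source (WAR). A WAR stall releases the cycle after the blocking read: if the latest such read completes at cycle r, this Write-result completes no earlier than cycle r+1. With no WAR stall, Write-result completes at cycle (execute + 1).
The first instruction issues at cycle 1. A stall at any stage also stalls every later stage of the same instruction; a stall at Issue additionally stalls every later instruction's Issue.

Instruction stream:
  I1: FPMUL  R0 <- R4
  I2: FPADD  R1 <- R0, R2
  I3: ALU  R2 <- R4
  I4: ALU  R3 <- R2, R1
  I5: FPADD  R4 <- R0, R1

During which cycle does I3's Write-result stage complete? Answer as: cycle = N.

cycle = 10

I1  is:1  ro:2  ex:7  wr:8
I2  is:2  ro:9  ex:12  wr:13  — RAW R0: wait I1 write@8
I3  is:3  ro:4  ex:5  wr:10  — WAR R2: wait I2 read@9
I4  is:11  ro:14  ex:15  wr:16  — struct: ALU busy until I3 writes@10, RAW R1: wait I2 write@13
I5  is:14  ro:15  ex:18  wr:19  — struct: FPADD busy until I2 writes@13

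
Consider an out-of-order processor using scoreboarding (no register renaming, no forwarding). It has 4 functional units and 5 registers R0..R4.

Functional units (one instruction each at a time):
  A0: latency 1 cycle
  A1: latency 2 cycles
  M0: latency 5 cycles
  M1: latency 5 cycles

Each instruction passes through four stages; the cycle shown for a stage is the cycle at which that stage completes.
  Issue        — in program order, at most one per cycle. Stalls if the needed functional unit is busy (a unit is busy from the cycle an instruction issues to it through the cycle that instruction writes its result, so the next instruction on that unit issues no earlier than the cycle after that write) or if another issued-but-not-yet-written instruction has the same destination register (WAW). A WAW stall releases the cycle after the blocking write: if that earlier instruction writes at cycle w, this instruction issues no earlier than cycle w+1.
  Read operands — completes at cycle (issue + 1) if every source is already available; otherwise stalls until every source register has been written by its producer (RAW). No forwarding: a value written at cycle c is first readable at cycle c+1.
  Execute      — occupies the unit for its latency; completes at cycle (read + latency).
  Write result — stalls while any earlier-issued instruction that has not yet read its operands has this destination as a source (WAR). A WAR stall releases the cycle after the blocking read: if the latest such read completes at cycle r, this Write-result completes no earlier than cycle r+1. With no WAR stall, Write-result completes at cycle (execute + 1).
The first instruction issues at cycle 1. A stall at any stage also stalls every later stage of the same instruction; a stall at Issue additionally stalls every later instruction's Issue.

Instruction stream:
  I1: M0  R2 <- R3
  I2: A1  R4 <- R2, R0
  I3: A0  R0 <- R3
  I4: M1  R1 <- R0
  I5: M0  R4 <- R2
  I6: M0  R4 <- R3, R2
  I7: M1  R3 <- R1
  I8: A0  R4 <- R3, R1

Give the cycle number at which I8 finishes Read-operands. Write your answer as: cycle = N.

cycle = 30

c1: issue I1 (M0)
c2: I1 read-ops | issue I2 (A1)
c3: issue I3 (A0)
c4: I3 read-ops | issue I4 (M1)
c5: I3 finished on A0
c7: I1 finished on M0
c8: I1→R2
c9: I2 read-ops
c10: I3→R0
c11: I2 finished on A1 | I4 read-ops
c12: I2→R4
c13: issue I5 (M0)
c14: I5 read-ops
c16: I4 finished on M1
c17: I4→R1
c19: I5 finished on M0
c20: I5→R4
c21: issue I6 (M0)
c22: I6 read-ops | issue I7 (M1)
c23: I7 read-ops
c27: I6 finished on M0
c28: I6→R4 | I7 finished on M1
c29: I7→R3 | issue I8 (A0)
c30: I8 read-ops
c31: I8 finished on A0
c32: I8→R4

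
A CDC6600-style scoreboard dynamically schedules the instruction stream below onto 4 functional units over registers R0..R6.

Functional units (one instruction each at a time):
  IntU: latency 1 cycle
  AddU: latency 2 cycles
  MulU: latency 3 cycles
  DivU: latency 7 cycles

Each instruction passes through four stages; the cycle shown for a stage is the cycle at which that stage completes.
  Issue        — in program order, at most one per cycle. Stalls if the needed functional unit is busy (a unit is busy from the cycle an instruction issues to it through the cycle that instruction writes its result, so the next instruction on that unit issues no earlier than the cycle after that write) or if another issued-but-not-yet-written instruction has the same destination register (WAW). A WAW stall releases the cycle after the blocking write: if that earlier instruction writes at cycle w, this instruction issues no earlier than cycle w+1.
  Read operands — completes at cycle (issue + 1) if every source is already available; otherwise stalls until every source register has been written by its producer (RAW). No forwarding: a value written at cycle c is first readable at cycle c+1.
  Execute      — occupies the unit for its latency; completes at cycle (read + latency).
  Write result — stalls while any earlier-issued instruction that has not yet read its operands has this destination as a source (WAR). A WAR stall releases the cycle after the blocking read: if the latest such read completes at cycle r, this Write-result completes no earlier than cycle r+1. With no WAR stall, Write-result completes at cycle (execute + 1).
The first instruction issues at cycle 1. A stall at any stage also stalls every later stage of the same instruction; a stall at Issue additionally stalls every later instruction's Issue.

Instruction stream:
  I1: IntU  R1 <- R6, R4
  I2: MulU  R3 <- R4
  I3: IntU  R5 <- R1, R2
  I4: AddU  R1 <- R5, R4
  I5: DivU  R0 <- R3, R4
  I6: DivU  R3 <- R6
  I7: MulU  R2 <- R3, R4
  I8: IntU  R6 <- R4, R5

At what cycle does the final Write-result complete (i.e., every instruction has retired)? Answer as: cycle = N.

1) issue 1, read 2, done 3, write 4
2) issue 2, read 3, done 6, write 7
3) issue 5, read 6, done 7, write 8  <struct: IntU busy until I1 writes@4>
4) issue 6, read 9, done 11, write 12  <RAW R5: wait I3 write@8>
5) issue 7, read 8, done 15, write 16
6) issue 17, read 18, done 25, write 26  <struct: DivU busy until I5 writes@16>
7) issue 18, read 27, done 30, write 31  <RAW R3: wait I6 write@26>
8) issue 19, read 20, done 21, write 22

cycle = 31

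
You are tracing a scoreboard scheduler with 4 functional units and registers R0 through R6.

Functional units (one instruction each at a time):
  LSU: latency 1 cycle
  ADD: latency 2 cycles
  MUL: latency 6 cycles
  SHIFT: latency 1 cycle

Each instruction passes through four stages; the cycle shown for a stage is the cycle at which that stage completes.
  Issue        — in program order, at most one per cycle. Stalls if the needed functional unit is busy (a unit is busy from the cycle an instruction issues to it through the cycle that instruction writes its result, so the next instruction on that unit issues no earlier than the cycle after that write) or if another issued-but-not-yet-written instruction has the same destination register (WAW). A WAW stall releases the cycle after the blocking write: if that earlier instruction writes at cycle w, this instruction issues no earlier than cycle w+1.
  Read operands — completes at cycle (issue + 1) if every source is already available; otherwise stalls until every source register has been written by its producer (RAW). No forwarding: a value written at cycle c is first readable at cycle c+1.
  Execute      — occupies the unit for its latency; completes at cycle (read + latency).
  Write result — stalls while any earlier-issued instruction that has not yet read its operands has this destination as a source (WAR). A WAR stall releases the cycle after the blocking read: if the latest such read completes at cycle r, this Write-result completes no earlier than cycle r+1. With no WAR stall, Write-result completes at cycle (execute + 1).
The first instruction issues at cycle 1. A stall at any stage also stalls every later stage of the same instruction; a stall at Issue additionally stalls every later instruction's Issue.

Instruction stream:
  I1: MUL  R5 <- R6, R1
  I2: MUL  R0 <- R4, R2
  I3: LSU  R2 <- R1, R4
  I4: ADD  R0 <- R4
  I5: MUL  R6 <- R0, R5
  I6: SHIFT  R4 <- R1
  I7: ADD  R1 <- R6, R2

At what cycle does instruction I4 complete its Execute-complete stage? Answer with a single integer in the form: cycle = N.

cycle = 22

I1: IS=1 RO=2 EX=8 WR=9
I2: IS=10 RO=11 EX=17 WR=18  [struct: MUL busy until I1 writes@9]
I3: IS=11 RO=12 EX=13 WR=14
I4: IS=19 RO=20 EX=22 WR=23  [WAW R0: wait I2 write@18]
I5: IS=20 RO=24 EX=30 WR=31  [RAW R0: wait I4 write@23]
I6: IS=21 RO=22 EX=23 WR=24
I7: IS=24 RO=32 EX=34 WR=35  [struct: ADD busy until I4 writes@23; RAW R6: wait I5 write@31]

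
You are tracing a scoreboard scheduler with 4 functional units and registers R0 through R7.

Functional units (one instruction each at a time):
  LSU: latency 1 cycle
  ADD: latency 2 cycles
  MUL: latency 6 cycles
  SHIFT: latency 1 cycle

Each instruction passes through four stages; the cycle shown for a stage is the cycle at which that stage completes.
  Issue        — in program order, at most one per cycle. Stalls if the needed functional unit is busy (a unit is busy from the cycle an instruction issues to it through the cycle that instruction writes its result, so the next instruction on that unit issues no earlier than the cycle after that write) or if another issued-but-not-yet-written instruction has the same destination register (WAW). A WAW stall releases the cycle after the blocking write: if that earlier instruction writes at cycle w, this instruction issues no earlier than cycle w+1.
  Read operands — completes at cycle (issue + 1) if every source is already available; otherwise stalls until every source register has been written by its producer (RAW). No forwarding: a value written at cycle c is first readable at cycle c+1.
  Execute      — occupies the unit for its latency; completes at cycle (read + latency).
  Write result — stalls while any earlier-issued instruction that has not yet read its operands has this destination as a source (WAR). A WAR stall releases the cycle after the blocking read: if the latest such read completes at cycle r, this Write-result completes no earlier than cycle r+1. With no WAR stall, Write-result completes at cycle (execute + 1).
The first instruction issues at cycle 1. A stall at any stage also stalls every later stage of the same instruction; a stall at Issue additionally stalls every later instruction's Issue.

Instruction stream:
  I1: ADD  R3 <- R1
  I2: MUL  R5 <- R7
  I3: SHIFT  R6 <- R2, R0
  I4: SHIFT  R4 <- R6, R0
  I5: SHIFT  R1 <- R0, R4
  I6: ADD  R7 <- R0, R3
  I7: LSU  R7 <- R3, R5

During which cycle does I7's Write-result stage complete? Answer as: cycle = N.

c1: I1 issues→ADD
c2: I1 reads | I2 issues→MUL
c3: I2 reads | I3 issues→SHIFT
c4: I1 exec-done | I3 reads
c5: I1 writes R3 | I3 exec-done
c6: I3 writes R6
c7: I4 issues→SHIFT
c8: I4 reads
c9: I2 exec-done | I4 exec-done
c10: I2 writes R5 | I4 writes R4
c11: I5 issues→SHIFT
c12: I5 reads | I6 issues→ADD
c13: I5 exec-done | I6 reads
c14: I5 writes R1
c15: I6 exec-done
c16: I6 writes R7
c17: I7 issues→LSU
c18: I7 reads
c19: I7 exec-done
c20: I7 writes R7

cycle = 20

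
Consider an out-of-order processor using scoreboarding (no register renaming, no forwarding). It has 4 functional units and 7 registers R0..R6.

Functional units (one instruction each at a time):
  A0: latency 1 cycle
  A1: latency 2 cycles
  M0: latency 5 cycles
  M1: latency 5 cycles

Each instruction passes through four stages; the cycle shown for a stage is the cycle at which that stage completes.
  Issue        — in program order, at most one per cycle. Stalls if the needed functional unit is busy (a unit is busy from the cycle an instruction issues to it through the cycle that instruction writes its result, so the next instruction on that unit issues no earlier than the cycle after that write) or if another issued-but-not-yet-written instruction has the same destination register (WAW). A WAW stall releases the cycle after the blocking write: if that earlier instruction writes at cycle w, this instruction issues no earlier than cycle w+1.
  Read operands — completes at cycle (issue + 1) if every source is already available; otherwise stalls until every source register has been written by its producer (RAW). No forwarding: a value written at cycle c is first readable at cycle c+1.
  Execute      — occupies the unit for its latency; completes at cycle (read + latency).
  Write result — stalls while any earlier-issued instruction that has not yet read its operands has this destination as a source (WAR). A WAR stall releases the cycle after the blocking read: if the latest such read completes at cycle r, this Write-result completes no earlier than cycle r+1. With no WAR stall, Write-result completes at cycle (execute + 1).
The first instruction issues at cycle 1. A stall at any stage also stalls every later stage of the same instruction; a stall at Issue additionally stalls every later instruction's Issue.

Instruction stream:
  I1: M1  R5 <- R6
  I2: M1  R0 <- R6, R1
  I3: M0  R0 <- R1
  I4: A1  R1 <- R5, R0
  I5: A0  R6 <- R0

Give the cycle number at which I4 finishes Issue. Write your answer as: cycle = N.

[I1] 1/2/7/8
[I2] 9/10/15/16  (struct: M1 busy until I1 writes@8)
[I3] 17/18/23/24  (WAW R0: wait I2 write@16)
[I4] 18/25/27/28  (RAW R0: wait I3 write@24)
[I5] 19/25/26/27  (RAW R0: wait I3 write@24)

cycle = 18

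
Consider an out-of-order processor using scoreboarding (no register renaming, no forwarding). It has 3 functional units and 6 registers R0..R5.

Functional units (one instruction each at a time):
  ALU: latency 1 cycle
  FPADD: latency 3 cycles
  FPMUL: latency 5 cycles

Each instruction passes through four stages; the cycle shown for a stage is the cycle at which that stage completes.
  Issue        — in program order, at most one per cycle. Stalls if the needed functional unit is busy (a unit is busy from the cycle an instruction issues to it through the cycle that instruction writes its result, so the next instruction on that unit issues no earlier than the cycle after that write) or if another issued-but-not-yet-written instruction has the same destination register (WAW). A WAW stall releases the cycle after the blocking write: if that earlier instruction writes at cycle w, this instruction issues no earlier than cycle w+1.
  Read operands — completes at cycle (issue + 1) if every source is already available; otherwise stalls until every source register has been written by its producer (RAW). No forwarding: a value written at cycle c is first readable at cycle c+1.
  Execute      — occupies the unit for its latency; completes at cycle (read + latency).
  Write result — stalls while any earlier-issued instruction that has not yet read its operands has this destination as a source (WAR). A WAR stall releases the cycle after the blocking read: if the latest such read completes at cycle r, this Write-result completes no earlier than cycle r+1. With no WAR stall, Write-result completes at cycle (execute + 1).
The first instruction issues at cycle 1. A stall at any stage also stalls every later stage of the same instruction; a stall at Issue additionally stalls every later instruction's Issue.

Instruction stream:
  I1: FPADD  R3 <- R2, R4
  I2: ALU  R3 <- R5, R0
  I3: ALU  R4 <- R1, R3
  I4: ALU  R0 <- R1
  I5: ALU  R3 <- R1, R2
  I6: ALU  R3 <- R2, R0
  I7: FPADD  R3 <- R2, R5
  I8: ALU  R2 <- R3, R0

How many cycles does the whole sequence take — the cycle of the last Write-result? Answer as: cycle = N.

cycle = 35

[I1] 1/2/5/6
[I2] 7/8/9/10  (WAW R3: wait I1 write@6)
[I3] 11/12/13/14  (struct: ALU busy until I2 writes@10)
[I4] 15/16/17/18  (struct: ALU busy until I3 writes@14)
[I5] 19/20/21/22  (struct: ALU busy until I4 writes@18)
[I6] 23/24/25/26  (struct: ALU busy until I5 writes@22)
[I7] 27/28/31/32  (WAW R3: wait I6 write@26)
[I8] 28/33/34/35  (RAW R3: wait I7 write@32)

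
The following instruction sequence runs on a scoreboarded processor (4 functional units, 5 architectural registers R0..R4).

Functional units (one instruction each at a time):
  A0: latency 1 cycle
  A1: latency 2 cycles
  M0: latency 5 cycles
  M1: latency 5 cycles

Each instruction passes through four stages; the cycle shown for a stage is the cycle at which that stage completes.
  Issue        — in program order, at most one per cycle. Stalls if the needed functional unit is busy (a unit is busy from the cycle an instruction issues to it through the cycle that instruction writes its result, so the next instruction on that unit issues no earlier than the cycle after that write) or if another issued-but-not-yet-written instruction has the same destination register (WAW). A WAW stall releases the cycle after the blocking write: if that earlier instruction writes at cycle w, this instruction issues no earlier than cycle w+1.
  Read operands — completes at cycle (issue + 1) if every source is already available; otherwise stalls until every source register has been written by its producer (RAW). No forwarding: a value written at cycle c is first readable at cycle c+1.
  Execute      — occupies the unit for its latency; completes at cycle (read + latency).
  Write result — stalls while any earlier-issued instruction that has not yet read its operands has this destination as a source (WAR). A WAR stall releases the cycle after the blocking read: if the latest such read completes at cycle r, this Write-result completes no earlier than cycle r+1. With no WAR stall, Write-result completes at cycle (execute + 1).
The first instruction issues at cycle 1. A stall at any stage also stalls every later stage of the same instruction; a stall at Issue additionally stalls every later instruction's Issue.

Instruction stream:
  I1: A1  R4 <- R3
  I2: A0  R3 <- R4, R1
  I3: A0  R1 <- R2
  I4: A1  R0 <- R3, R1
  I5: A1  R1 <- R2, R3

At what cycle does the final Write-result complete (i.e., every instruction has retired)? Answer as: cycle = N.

cycle = 21

t=1  I1→A1
t=2  I1 RO · I2→A0
t=4  I1 EX
t=5  I1 WR R4
t=6  I2 RO
t=7  I2 EX
t=8  I2 WR R3
t=9  I3→A0
t=10  I3 RO · I4→A1
t=11  I3 EX
t=12  I3 WR R1
t=13  I4 RO
t=15  I4 EX
t=16  I4 WR R0
t=17  I5→A1
t=18  I5 RO
t=20  I5 EX
t=21  I5 WR R1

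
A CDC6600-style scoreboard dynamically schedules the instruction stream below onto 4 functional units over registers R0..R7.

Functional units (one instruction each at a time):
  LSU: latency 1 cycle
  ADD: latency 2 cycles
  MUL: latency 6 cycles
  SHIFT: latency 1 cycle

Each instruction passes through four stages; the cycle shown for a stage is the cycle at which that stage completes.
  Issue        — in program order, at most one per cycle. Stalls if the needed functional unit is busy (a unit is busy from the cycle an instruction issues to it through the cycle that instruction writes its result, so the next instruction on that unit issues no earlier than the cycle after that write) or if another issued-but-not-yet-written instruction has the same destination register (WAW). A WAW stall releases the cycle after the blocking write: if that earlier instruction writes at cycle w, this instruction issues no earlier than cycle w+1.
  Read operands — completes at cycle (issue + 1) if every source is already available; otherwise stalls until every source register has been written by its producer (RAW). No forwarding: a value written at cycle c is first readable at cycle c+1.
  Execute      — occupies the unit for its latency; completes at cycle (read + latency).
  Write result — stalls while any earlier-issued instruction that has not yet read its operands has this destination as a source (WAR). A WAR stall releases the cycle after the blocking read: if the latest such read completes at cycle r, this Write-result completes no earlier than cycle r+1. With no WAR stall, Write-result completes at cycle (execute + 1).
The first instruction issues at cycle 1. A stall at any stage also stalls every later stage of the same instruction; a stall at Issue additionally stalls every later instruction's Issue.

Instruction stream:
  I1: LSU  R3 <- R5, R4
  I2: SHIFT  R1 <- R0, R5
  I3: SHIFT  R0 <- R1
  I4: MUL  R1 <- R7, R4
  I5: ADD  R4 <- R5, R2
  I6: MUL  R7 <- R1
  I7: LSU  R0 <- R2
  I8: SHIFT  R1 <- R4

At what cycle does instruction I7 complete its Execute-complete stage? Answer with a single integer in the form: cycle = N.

  I1 | 1 | 2 | 3 | 4
  I2 | 2 | 3 | 4 | 5
  I3 | 6 | 7 | 8 | 9   struct: SHIFT busy until I2 writes@5
  I4 | 7 | 8 | 14 | 15
  I5 | 8 | 9 | 11 | 12
  I6 | 16 | 17 | 23 | 24   struct: MUL busy until I4 writes@15
  I7 | 17 | 18 | 19 | 20
  I8 | 18 | 19 | 20 | 21

cycle = 19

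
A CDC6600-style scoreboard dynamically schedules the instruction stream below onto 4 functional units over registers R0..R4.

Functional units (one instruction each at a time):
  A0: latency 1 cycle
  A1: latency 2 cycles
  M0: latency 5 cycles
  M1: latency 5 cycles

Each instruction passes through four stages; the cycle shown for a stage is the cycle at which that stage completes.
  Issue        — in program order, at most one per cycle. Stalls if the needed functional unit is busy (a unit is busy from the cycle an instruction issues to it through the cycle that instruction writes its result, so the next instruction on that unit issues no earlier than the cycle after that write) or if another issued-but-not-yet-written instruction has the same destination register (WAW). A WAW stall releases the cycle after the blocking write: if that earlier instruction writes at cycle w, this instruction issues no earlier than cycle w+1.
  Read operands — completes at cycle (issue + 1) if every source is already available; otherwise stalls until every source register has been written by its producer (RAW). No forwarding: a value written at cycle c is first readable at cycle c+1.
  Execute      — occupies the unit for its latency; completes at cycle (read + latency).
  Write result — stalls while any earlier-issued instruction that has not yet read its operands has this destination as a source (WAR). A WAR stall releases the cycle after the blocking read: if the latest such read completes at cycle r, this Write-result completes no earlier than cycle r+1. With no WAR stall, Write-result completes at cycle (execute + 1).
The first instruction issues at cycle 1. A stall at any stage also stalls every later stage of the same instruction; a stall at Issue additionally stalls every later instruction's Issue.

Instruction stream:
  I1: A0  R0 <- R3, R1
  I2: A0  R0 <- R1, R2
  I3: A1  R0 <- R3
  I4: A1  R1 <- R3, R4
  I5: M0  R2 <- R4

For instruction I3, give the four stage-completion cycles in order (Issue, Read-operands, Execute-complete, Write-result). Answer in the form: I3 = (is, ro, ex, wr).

I3 = (9, 10, 12, 13)

t=1  I1 issues→A0
t=2  I1 reads
t=3  I1 exec-done
t=4  I1 writes R0
t=5  I2 issues→A0
t=6  I2 reads
t=7  I2 exec-done
t=8  I2 writes R0
t=9  I3 issues→A1
t=10  I3 reads
t=12  I3 exec-done
t=13  I3 writes R0
t=14  I4 issues→A1
t=15  I4 reads, I5 issues→M0
t=16  I5 reads
t=17  I4 exec-done
t=18  I4 writes R1
t=21  I5 exec-done
t=22  I5 writes R2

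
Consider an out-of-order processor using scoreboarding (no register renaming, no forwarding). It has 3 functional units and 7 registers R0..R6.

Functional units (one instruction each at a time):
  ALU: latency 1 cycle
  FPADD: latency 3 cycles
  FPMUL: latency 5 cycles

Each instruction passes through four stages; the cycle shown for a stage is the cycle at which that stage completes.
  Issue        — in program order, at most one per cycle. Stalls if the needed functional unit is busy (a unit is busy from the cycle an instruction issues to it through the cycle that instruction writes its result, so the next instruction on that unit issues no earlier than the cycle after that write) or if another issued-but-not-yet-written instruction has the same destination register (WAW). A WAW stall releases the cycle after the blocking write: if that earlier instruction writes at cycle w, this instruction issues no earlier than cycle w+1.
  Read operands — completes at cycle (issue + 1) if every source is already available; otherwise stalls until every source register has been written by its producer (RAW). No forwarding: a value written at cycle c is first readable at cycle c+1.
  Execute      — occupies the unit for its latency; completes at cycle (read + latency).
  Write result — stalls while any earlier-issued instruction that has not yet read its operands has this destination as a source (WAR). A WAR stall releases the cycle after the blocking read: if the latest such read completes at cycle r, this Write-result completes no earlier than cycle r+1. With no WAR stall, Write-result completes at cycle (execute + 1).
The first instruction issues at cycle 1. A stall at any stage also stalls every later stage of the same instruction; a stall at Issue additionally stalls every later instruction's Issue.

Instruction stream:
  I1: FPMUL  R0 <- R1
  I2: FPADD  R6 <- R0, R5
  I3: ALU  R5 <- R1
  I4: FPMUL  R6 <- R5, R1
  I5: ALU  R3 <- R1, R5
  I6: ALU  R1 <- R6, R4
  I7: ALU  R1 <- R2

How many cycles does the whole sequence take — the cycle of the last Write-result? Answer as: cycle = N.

cycle = 28

t=1  I1 issues→FPMUL
t=2  I1 reads, I2 issues→FPADD
t=3  I3 issues→ALU
t=4  I3 reads
t=5  I3 exec-done
t=7  I1 exec-done
t=8  I1 writes R0
t=9  I2 reads
t=10  I3 writes R5
t=12  I2 exec-done
t=13  I2 writes R6
t=14  I4 issues→FPMUL
t=15  I4 reads, I5 issues→ALU
t=16  I5 reads
t=17  I5 exec-done
t=18  I5 writes R3
t=19  I6 issues→ALU
t=20  I4 exec-done
t=21  I4 writes R6
t=22  I6 reads
t=23  I6 exec-done
t=24  I6 writes R1
t=25  I7 issues→ALU
t=26  I7 reads
t=27  I7 exec-done
t=28  I7 writes R1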